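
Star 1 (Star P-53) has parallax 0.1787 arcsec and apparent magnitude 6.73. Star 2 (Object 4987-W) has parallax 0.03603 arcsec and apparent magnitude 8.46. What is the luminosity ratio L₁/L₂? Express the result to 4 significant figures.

L₁/L₂ = 0.2000

d₁ = 1/p₁ = 1/0.1787″ = 5.596 pc; d₂ = 1/p₂ = 1/0.03603″ = 27.755 pc.
M₁ = m₁ − 5 log₁₀ d₁ + 5 = 6.73 − 3.7394 + 5 = 7.9906.
M₂ = 8.46 − 7.2167 + 5 = 6.2433.
L₁/L₂ = 10^(0.4(M₂ − M₁)) = 10^(0.4 × (-1.7473)) = 10^(-0.69892) = 0.20002.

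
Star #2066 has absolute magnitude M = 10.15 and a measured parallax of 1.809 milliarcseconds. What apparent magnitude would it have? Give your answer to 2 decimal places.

m = 18.86

d = 1/p = 1/0.001809″ = 552.79 pc.
m − M = 5 log₁₀ d − 5 = 5 log₁₀(552.79) − 5 = 13.7128 − 5 = 8.7128.
m = M + (m − M) = 10.15 + 8.7128 = 18.86.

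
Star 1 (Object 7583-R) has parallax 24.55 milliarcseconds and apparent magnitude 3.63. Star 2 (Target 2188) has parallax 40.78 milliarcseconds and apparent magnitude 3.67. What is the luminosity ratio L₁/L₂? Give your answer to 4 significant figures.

L₁/L₂ = 2.863

d₁ = 1/p₁ = 1/0.02455″ = 40.733 pc; d₂ = 1/p₂ = 1/0.04078″ = 24.522 pc.
M₁ = m₁ − 5 log₁₀ d₁ + 5 = 3.63 − 8.0497 + 5 = 0.5803.
M₂ = 3.67 − 6.9478 + 5 = 1.7222.
L₁/L₂ = 10^(0.4(M₂ − M₁)) = 10^(0.4 × 1.1419) = 10^0.45676 = 2.8626.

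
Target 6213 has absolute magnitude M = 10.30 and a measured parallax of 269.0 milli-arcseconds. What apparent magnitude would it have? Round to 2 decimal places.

m = 8.15

d = 1/p = 1/0.2690″ = 3.7175 pc.
m − M = 5 log₁₀ d − 5 = 5 log₁₀(3.7175) − 5 = 2.8513 − 5 = -2.1487.
m = M + (m − M) = 10.30 + (-2.1487) = 8.15.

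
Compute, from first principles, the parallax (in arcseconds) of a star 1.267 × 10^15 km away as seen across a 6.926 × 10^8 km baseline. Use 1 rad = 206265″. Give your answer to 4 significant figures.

0.1128 arcsec

θ ≈ B/d = (6.926 × 10^8) / (1.267 × 10^15) = 5.4665 × 10^-7 rad.
In arcseconds: 5.4665 × 10^-7 × 206265 = 0.11275″.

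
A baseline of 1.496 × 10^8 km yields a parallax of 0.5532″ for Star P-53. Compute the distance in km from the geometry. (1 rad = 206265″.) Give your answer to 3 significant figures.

θ = 0.5532″ = 0.5532/206265 = 2.6820 × 10^-6 rad.
d = B/θ = (1.496 × 10^8) / (2.6820 × 10^-6) = 5.5779 × 10^13 km.

5.58 × 10^13 km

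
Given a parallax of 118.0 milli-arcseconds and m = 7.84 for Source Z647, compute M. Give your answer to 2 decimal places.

d = 1/p = 1/0.1180″ = 8.4746 pc.
m − M = 5 log₁₀(8.4746) − 5 = 4.6406 − 5 = -0.3594.
M = m − (m − M) = 7.84 − (-0.3594) = 8.20.

M = 8.20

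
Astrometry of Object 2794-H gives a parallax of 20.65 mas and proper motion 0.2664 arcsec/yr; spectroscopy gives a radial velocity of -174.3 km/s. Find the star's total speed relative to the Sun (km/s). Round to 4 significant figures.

d = 1/p = 1/0.02065″ = 48.426 pc.
v_t = 4.740 μ d = 4.740 × 0.2664 × 48.426 = 61.149 km/s.
v = √(v_r² + v_t²) = √((-174.3)² + 61.149²) = √34119.7 = 184.72 km/s.

184.7 km/s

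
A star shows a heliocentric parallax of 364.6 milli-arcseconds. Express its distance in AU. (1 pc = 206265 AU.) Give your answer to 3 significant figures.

566000 AU

p = 364.6 milli-arcseconds = 0.3646 arcsec.
d = 1/p = 1/0.3646 = 2.7427 pc.
In AU: 2.7427 × 206265 = 5.6572 × 10^5 AU.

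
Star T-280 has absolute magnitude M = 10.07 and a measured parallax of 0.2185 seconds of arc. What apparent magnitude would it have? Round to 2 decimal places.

m = 8.37

d = 1/p = 1/0.2185″ = 4.5767 pc.
m − M = 5 log₁₀ d − 5 = 5 log₁₀(4.5767) − 5 = 3.3028 − 5 = -1.6972.
m = M + (m − M) = 10.07 + (-1.6972) = 8.37.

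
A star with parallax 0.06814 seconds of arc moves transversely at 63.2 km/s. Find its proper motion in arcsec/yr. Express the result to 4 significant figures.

d = 1/p = 1/0.06814″ = 14.676 pc.
μ = v_t / (4.74 d) = 63.2 / (4.74 × 14.676) = 63.2 / 69.564 = 0.90852 ″/yr.

0.9085 arcsec/yr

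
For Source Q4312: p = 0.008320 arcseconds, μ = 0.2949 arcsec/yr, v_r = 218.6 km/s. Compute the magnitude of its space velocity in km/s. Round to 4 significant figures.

d = 1/p = 1/0.008320″ = 120.19 pc.
v_t = 4.740 μ d = 4.740 × 0.2949 × 120.19 = 168 km/s.
v = √(v_r² + v_t²) = √(218.6² + 168²) = √76010 = 275.7 km/s.

275.7 km/s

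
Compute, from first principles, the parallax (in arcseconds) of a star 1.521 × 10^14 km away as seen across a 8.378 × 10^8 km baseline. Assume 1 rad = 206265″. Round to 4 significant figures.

θ ≈ B/d = (8.378 × 10^8) / (1.521 × 10^14) = 5.5082 × 10^-6 rad.
In arcseconds: 5.5082 × 10^-6 × 206265 = 1.1361″.

1.136 arcsec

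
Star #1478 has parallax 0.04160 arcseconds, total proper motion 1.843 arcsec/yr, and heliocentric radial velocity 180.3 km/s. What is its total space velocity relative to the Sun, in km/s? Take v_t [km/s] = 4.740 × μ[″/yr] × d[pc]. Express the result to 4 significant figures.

276.8 km/s

d = 1/p = 1/0.04160″ = 24.038 pc.
v_t = 4.740 μ d = 4.740 × 1.843 × 24.038 = 209.99 km/s.
v = √(v_r² + v_t²) = √(180.3² + 209.99²) = √76603.9 = 276.77 km/s.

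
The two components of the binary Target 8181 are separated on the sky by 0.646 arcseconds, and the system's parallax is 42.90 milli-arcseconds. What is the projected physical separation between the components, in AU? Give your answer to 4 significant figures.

d = 1/p = 1/0.04290″ = 23.31 pc.
At distance d (pc), an angle of θ arcsec spans θ·d AU: s = 0.646 × 23.31 = 15.058 AU.

15.06 AU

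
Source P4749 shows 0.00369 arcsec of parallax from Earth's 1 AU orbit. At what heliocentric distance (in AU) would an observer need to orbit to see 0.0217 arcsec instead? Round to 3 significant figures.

5.88 AU

Parallax scales linearly with baseline: p ∝ B, so B = p_target / p_Earth × 1 AU.
B = 0.0217 / 0.00369 = 5.8808 AU.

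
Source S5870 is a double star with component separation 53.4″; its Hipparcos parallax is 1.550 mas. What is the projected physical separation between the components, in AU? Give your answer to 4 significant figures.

34450 AU

d = 1/p = 1/0.001550″ = 645.16 pc.
At distance d (pc), an angle of θ arcsec spans θ·d AU: s = 53.4 × 645.16 = 34452 AU.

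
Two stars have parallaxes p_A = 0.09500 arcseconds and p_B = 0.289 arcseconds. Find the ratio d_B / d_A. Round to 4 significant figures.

0.3287

Since d = 1/p, d_B/d_A = p_A/p_B.
= 0.09500 / 0.289 = 0.32872.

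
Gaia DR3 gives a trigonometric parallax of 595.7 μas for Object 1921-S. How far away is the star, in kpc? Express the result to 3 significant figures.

1.68 kpc

p = 595.7 μas = 0.0005957 arcsec.
d = 1/p = 1/0.0005957 = 1678.7 pc.
= 1.6787 kpc.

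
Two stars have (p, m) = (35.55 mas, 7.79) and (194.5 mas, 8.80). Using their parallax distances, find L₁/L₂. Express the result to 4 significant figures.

L₁/L₂ = 75.89

d₁ = 1/p₁ = 1/0.03555″ = 28.129 pc; d₂ = 1/p₂ = 1/0.1945″ = 5.1414 pc.
M₁ = m₁ − 5 log₁₀ d₁ + 5 = 7.79 − 7.2458 + 5 = 5.5442.
M₂ = 8.80 − 3.5554 + 5 = 10.2446.
L₁/L₂ = 10^(0.4(M₂ − M₁)) = 10^(0.4 × 4.7004) = 10^1.88016 = 75.886.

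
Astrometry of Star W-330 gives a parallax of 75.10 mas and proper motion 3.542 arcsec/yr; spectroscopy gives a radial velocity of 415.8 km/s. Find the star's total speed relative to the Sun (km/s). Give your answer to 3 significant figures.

472 km/s

d = 1/p = 1/0.07510″ = 13.316 pc.
v_t = 4.740 μ d = 4.740 × 3.542 × 13.316 = 223.56 km/s.
v = √(v_r² + v_t²) = √(415.8² + 223.56²) = √222869 = 472.09 km/s.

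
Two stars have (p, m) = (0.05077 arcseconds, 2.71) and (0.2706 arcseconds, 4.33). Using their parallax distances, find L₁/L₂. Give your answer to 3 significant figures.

d₁ = 1/p₁ = 1/0.05077″ = 19.697 pc; d₂ = 1/p₂ = 1/0.2706″ = 3.6955 pc.
M₁ = m₁ − 5 log₁₀ d₁ + 5 = 2.71 − 6.4720 + 5 = 1.2380.
M₂ = 4.33 − 2.8384 + 5 = 6.4916.
L₁/L₂ = 10^(0.4(M₂ − M₁)) = 10^(0.4 × 5.2536) = 10^2.10144 = 126.31.

L₁/L₂ = 126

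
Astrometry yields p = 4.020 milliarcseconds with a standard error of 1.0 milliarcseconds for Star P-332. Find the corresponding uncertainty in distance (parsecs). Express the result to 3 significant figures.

61.9 pc

d = 1/p, so σ_d = σ_p / p².
σ_d = 0.00100 / (0.004020)² = 0.00100 / 0.00001616 = 61.881 pc.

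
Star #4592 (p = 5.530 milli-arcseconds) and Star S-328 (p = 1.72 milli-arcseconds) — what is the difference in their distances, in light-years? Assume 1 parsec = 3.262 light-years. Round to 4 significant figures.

1307 ly

d_A = 1/0.005530″ = 180.83 pc; d_B = 1/0.001720″ = 581.4 pc.
|d_B − d_A| = |581.4 − 180.83| = 400.57 pc = 400.57 × 3.262 ly = 1306.7 ly.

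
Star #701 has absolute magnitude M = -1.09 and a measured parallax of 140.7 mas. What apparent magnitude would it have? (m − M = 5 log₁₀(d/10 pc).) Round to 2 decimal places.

m = -1.83

d = 1/p = 1/0.1407″ = 7.1073 pc.
m − M = 5 log₁₀ d − 5 = 5 log₁₀(7.1073) − 5 = 4.2585 − 5 = -0.7415.
m = M + (m − M) = -1.09 + (-0.7415) = -1.83.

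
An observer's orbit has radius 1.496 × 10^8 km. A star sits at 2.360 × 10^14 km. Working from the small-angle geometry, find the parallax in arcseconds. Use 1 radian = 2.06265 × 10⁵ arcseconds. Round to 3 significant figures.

θ ≈ B/d = (1.496 × 10^8) / (2.360 × 10^14) = 6.3390 × 10^-7 rad.
In arcseconds: 6.3390 × 10^-7 × 206265 = 0.13075″.

0.131 arcsec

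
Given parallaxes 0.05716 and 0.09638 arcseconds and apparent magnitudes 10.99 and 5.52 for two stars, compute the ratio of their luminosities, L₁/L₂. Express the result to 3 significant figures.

d₁ = 1/p₁ = 1/0.05716″ = 17.495 pc; d₂ = 1/p₂ = 1/0.09638″ = 10.376 pc.
M₁ = m₁ − 5 log₁₀ d₁ + 5 = 10.99 − 6.2146 + 5 = 9.7754.
M₂ = 5.52 − 5.0801 + 5 = 5.4399.
L₁/L₂ = 10^(0.4(M₂ − M₁)) = 10^(0.4 × (-4.3355)) = 10^(-1.73420) = 0.018442.

L₁/L₂ = 0.0184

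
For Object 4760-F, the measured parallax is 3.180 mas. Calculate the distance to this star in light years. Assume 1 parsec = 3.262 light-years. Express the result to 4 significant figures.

p = 3.180 mas = 0.003180 arcsec.
d = 1/p = 1/0.003180 = 314.47 pc.
In light-years: 314.47 × 3.262 = 1025.8 ly.

1026 light years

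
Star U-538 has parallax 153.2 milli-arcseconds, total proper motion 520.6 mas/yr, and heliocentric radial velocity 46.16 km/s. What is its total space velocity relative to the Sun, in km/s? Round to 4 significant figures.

48.89 km/s

d = 1/p = 1/0.1532″ = 6.5274 pc.
μ = 520.6 mas/yr = 0.5206 ″/yr.
v_t = 4.740 μ d = 4.740 × 0.5206 × 6.5274 = 16.107 km/s.
v = √(v_r² + v_t²) = √(46.16² + 16.107²) = √2390.18 = 48.889 km/s.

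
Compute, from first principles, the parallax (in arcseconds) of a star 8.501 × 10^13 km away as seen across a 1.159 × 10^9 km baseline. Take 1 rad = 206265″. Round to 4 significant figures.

2.812 arcsec

θ ≈ B/d = (1.159 × 10^9) / (8.501 × 10^13) = 1.3634 × 10^-5 rad.
In arcseconds: 1.3634 × 10^-5 × 206265 = 2.8122″.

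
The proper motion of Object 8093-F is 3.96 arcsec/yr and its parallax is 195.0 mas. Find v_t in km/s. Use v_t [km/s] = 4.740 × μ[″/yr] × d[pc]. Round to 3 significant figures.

d = 1/p = 1/0.1950″ = 5.1282 pc.
v_t = 4.74 × μ × d = 4.74 × 3.96 × 5.1282 = 96.258 km/s.

96.3 km/s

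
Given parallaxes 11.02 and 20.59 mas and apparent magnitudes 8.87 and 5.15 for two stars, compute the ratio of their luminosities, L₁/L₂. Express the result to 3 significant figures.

L₁/L₂ = 0.113

d₁ = 1/p₁ = 1/0.01102″ = 90.744 pc; d₂ = 1/p₂ = 1/0.02059″ = 48.567 pc.
M₁ = m₁ − 5 log₁₀ d₁ + 5 = 8.87 − 9.7891 + 5 = 4.0809.
M₂ = 5.15 − 8.4317 + 5 = 1.7183.
L₁/L₂ = 10^(0.4(M₂ − M₁)) = 10^(0.4 × (-2.3626)) = 10^(-0.94504) = 0.11349.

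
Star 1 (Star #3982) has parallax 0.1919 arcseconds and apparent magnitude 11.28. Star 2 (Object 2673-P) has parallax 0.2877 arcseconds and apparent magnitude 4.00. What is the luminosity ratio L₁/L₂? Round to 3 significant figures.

L₁/L₂ = 0.00275

d₁ = 1/p₁ = 1/0.1919″ = 5.211 pc; d₂ = 1/p₂ = 1/0.2877″ = 3.4758 pc.
M₁ = m₁ − 5 log₁₀ d₁ + 5 = 11.28 − 3.5846 + 5 = 12.6954.
M₂ = 4.00 − 2.7053 + 5 = 6.2947.
L₁/L₂ = 10^(0.4(M₂ − M₁)) = 10^(0.4 × (-6.4007)) = 10^(-2.56028) = 0.0027525.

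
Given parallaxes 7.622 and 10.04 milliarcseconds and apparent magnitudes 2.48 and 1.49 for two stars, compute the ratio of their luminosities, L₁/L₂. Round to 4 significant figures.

d₁ = 1/p₁ = 1/0.007622″ = 131.2 pc; d₂ = 1/p₂ = 1/0.01004″ = 99.602 pc.
M₁ = m₁ − 5 log₁₀ d₁ + 5 = 2.48 − 10.5897 + 5 = -3.1097.
M₂ = 1.49 − 9.9913 + 5 = -3.5013.
L₁/L₂ = 10^(0.4(M₂ − M₁)) = 10^(0.4 × (-0.3916)) = 10^(-0.15664) = 0.6972.

L₁/L₂ = 0.6972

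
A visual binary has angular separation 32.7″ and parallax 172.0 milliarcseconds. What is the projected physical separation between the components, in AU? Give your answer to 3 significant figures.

190 AU

d = 1/p = 1/0.1720″ = 5.814 pc.
At distance d (pc), an angle of θ arcsec spans θ·d AU: s = 32.7 × 5.814 = 190.12 AU.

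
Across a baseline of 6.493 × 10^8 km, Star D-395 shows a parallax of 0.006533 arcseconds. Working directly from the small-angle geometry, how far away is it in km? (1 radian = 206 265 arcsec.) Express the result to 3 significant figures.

2.05 × 10^16 km

θ = 0.006533″ = 0.006533/206265 = 3.1673 × 10^-8 rad.
d = B/θ = (6.493 × 10^8) / (3.1673 × 10^-8) = 2.0500 × 10^16 km.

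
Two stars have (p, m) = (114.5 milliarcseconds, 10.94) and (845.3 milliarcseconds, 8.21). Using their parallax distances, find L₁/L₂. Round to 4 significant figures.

d₁ = 1/p₁ = 1/0.1145″ = 8.7336 pc; d₂ = 1/p₂ = 1/0.8453″ = 1.183 pc.
M₁ = m₁ − 5 log₁₀ d₁ + 5 = 10.94 − 4.7060 + 5 = 11.2340.
M₂ = 8.21 − 0.3649 + 5 = 12.8451.
L₁/L₂ = 10^(0.4(M₂ − M₁)) = 10^(0.4 × 1.6111) = 10^0.64444 = 4.41.

L₁/L₂ = 4.410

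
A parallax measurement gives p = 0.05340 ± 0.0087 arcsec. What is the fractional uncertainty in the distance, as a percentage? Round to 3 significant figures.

For d = 1/p, |σ_d/d| = |σ_p/p|.
σ_p/p = 0.0087 / 0.05340 = 0.16292 = 16.292%.

16.3%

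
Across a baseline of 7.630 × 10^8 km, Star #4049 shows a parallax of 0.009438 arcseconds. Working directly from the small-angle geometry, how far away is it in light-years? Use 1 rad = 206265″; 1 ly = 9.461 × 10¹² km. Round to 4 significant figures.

θ = 0.009438″ = 0.009438/206265 = 4.5757 × 10^-8 rad.
d = B/θ = (7.630 × 10^8) / (4.5757 × 10^-8) = 1.6675 × 10^16 km = (1.6675 × 10^16) / (9.461 × 10^12) ly = 1762.5 ly.

1763 ly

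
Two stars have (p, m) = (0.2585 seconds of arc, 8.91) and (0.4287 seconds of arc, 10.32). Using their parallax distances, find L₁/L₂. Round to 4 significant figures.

d₁ = 1/p₁ = 1/0.2585″ = 3.8685 pc; d₂ = 1/p₂ = 1/0.4287″ = 2.3326 pc.
M₁ = m₁ − 5 log₁₀ d₁ + 5 = 8.91 − 2.9377 + 5 = 10.9723.
M₂ = 10.32 − 1.8392 + 5 = 13.4808.
L₁/L₂ = 10^(0.4(M₂ − M₁)) = 10^(0.4 × 2.5085) = 10^1.00340 = 10.079.

L₁/L₂ = 10.08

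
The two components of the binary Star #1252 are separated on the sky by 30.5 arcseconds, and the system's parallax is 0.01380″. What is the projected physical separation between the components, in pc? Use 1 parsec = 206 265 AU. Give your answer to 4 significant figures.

d = 1/p = 1/0.01380″ = 72.464 pc.
At distance d (pc), an angle of θ arcsec spans θ·d AU: s = 30.5 × 72.464 = 2210.2 AU.
= 2210.2 / 206265 = 0.010715 pc.

0.01072 pc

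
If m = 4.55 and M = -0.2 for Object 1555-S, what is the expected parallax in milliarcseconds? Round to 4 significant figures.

m − M = 4.55 − (-0.2) = 4.75.
d = 10^((m−M)/5 + 1) = 10^1.950 = 89.125 pc.
p = 1/d = 1/89.125 = 0.01122 arcsec = 11.22 mas.

11.22 mas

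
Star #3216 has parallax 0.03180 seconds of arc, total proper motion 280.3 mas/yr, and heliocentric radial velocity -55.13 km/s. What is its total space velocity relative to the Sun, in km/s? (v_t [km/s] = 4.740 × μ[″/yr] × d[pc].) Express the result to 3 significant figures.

69.2 km/s

d = 1/p = 1/0.03180″ = 31.447 pc.
μ = 280.3 mas/yr = 0.2803 ″/yr.
v_t = 4.740 μ d = 4.740 × 0.2803 × 31.447 = 41.781 km/s.
v = √(v_r² + v_t²) = √((-55.13)² + 41.781²) = √4784.97 = 69.173 km/s.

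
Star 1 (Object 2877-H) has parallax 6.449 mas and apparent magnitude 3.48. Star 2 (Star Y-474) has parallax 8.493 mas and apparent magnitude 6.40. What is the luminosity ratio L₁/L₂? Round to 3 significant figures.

d₁ = 1/p₁ = 1/0.006449″ = 155.06 pc; d₂ = 1/p₂ = 1/0.008493″ = 117.74 pc.
M₁ = m₁ − 5 log₁₀ d₁ + 5 = 3.48 − 10.9525 + 5 = -2.4725.
M₂ = 6.40 − 10.3546 + 5 = 1.0454.
L₁/L₂ = 10^(0.4(M₂ − M₁)) = 10^(0.4 × 3.5179) = 10^1.40716 = 25.536.

L₁/L₂ = 25.5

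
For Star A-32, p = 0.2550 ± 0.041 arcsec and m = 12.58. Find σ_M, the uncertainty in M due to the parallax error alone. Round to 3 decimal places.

σ_M = 0.349 mag

M = m − 5 log₁₀ d + 5 = m + 5 log₁₀ p + 5, so ∂M/∂p = 5/(p ln 10).
σ_M = (5/ln 10) · (σ_p/p) = 2.1715 × 0.041/0.2550 = 2.1715 × 0.16078 = 0.34913.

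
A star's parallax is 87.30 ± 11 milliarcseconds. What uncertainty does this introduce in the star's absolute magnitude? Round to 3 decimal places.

σ_M = 0.274 mag

M = m − 5 log₁₀ d + 5 = m + 5 log₁₀ p + 5, so ∂M/∂p = 5/(p ln 10).
σ_M = (5/ln 10) · (σ_p/p) = 2.1715 × 11/87.30 = 2.1715 × 0.126 = 0.27361.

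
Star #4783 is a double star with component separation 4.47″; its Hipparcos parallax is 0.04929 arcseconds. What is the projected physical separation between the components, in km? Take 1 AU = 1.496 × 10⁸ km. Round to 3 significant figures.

d = 1/p = 1/0.04929″ = 20.288 pc.
At distance d (pc), an angle of θ arcsec spans θ·d AU: s = 4.47 × 20.288 = 90.687 AU.
= 90.687 × 1.496 × 10⁸ km = 1.3567 × 10^10 km.

1.36 × 10^10 km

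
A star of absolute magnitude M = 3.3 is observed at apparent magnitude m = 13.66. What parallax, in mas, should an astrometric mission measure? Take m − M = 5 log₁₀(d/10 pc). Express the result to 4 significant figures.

0.8472 mas

m − M = 13.66 − 3.3 = 10.36.
d = 10^((m−M)/5 + 1) = 10^3.072 = 1180.3 pc.
p = 1/d = 1/1180.3 = 0.00084724 arcsec = 0.84724 mas.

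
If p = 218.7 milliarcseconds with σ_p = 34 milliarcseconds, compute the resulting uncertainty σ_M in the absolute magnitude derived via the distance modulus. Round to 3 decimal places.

σ_M = 0.338 mag

M = m − 5 log₁₀ d + 5 = m + 5 log₁₀ p + 5, so ∂M/∂p = 5/(p ln 10).
σ_M = (5/ln 10) · (σ_p/p) = 2.1715 × 34/218.7 = 2.1715 × 0.15546 = 0.33758.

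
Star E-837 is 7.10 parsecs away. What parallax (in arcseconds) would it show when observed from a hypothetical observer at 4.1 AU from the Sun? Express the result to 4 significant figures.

0.5775 arcsec

p (arcsec) = B (AU) / d (pc).
p = 4.1 / 7.10 = 0.57746 arcsec.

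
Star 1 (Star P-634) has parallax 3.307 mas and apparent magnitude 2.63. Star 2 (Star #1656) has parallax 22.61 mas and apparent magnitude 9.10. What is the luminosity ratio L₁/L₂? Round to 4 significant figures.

L₁/L₂ = 18100

d₁ = 1/p₁ = 1/0.003307″ = 302.39 pc; d₂ = 1/p₂ = 1/0.02261″ = 44.228 pc.
M₁ = m₁ − 5 log₁₀ d₁ + 5 = 2.63 − 12.4028 + 5 = -4.7728.
M₂ = 9.10 − 8.2285 + 5 = 5.8715.
L₁/L₂ = 10^(0.4(M₂ − M₁)) = 10^(0.4 × 10.6443) = 10^4.25772 = 18102.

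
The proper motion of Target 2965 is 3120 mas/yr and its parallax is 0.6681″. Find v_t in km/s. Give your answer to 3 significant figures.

22.1 km/s

d = 1/p = 1/0.6681″ = 1.4968 pc.
μ = 3120 mas/yr = 3.12 ″/yr.
v_t = 4.74 × μ × d = 4.74 × 3.12 × 1.4968 = 22.136 km/s.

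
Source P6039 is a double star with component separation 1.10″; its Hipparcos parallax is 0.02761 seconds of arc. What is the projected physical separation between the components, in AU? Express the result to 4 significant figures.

39.84 AU

d = 1/p = 1/0.02761″ = 36.219 pc.
At distance d (pc), an angle of θ arcsec spans θ·d AU: s = 1.10 × 36.219 = 39.841 AU.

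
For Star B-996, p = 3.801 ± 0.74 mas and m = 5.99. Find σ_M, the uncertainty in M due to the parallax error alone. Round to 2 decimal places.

σ_M = 0.42 mag

M = m − 5 log₁₀ d + 5 = m + 5 log₁₀ p + 5, so ∂M/∂p = 5/(p ln 10).
σ_M = (5/ln 10) · (σ_p/p) = 2.1715 × 0.74/3.801 = 2.1715 × 0.19469 = 0.42277.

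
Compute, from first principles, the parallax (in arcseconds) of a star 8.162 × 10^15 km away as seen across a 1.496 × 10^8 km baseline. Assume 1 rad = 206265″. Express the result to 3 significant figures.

θ ≈ B/d = (1.496 × 10^8) / (8.162 × 10^15) = 1.8329 × 10^-8 rad.
In arcseconds: 1.8329 × 10^-8 × 206265 = 0.0037806″.

0.00378 arcsec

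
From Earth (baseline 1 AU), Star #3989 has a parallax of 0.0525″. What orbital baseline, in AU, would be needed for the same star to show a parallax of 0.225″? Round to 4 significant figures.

Parallax scales linearly with baseline: p ∝ B, so B = p_target / p_Earth × 1 AU.
B = 0.225 / 0.0525 = 4.2857 AU.

4.286 AU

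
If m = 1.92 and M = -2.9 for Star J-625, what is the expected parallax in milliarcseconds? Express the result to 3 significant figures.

10.9 mas

m − M = 1.92 − (-2.9) = 4.82.
d = 10^((m−M)/5 + 1) = 10^1.964 = 92.045 pc.
p = 1/d = 1/92.045 = 0.010864 arcsec = 10.864 mas.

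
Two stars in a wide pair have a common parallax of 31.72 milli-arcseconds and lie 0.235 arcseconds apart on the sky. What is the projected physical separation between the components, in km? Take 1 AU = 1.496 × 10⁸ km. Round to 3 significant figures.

d = 1/p = 1/0.03172″ = 31.526 pc.
At distance d (pc), an angle of θ arcsec spans θ·d AU: s = 0.235 × 31.526 = 7.4086 AU.
= 7.4086 × 1.496 × 10⁸ km = 1.1083 × 10^9 km.

1.11 × 10^9 km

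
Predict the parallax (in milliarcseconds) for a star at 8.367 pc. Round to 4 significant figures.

p = 1/d = 1/8.367 = 0.11952 arcsec.
= 0.11952 × 1000 = 119.52 mas.

119.5 mas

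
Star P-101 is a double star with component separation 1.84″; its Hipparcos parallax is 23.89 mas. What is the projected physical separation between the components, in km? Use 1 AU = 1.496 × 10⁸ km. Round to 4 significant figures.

1.152 × 10^10 km

d = 1/p = 1/0.02389″ = 41.859 pc.
At distance d (pc), an angle of θ arcsec spans θ·d AU: s = 1.84 × 41.859 = 77.021 AU.
= 77.021 × 1.496 × 10⁸ km = 1.1522 × 10^10 km.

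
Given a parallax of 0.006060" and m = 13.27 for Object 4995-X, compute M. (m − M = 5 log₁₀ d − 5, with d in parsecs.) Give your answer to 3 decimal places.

d = 1/p = 1/0.006060″ = 165.02 pc.
m − M = 5 log₁₀(165.02) − 5 = 11.0877 − 5 = 6.0877.
M = m − (m − M) = 13.27 − 6.0877 = 7.182.

M = 7.182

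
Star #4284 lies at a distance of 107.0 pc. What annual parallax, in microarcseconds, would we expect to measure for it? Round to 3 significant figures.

9350 μas

p = 1/d = 1/107 = 0.0093458 arcsec.
= 0.0093458 × 10⁶ = 9345.8 μas.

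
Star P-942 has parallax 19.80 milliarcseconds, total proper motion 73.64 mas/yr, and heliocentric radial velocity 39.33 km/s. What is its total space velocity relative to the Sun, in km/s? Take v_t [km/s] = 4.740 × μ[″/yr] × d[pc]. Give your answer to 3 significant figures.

d = 1/p = 1/0.01980″ = 50.505 pc.
μ = 73.64 mas/yr = 0.07364 ″/yr.
v_t = 4.740 μ d = 4.740 × 0.07364 × 50.505 = 17.629 km/s.
v = √(v_r² + v_t²) = √(39.33² + 17.629²) = √1857.63 = 43.1 km/s.

43.1 km/s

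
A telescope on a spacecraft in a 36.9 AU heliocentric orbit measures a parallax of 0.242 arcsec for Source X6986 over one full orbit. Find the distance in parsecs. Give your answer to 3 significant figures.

152 pc

With baseline B (in AU) and parallax p (in arcsec), d = B/p parsecs.
d = 36.9 / 0.242 = 152.48 pc.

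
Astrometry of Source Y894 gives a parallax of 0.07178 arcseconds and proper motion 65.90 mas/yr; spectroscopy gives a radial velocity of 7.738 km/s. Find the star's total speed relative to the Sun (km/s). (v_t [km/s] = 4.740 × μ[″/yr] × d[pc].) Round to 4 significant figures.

d = 1/p = 1/0.07178″ = 13.931 pc.
μ = 65.90 mas/yr = 0.06590 ″/yr.
v_t = 4.740 μ d = 4.740 × 0.06590 × 13.931 = 4.3516 km/s.
v = √(v_r² + v_t²) = √(7.738² + 4.3516²) = √78.8131 = 8.8777 km/s.

8.878 km/s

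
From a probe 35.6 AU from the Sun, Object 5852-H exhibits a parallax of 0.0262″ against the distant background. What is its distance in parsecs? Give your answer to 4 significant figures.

With baseline B (in AU) and parallax p (in arcsec), d = B/p parsecs.
d = 35.6 / 0.0262 = 1358.8 pc.

1359 pc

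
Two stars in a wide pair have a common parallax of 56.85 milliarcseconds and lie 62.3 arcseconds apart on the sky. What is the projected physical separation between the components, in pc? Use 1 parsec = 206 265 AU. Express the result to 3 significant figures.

0.00531 pc

d = 1/p = 1/0.05685″ = 17.59 pc.
At distance d (pc), an angle of θ arcsec spans θ·d AU: s = 62.3 × 17.59 = 1095.9 AU.
= 1095.9 / 206265 = 0.0053131 pc.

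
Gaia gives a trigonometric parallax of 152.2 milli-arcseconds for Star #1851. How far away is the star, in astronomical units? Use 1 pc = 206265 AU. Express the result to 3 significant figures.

1.36 × 10^6 AU

p = 152.2 milli-arcseconds = 0.1522 arcsec.
d = 1/p = 1/0.1522 = 6.5703 pc.
In AU: 6.5703 × 206265 = 1.3552 × 10^6 AU.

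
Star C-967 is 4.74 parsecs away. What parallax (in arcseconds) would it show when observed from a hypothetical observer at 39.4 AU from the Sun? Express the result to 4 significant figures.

p (arcsec) = B (AU) / d (pc).
p = 39.4 / 4.74 = 8.3122 arcsec.

8.312 arcsec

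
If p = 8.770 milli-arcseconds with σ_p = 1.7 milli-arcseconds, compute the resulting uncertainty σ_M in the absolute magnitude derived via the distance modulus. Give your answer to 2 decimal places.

σ_M = 0.42 mag

M = m − 5 log₁₀ d + 5 = m + 5 log₁₀ p + 5, so ∂M/∂p = 5/(p ln 10).
σ_M = (5/ln 10) · (σ_p/p) = 2.1715 × 1.7/8.770 = 2.1715 × 0.19384 = 0.42092.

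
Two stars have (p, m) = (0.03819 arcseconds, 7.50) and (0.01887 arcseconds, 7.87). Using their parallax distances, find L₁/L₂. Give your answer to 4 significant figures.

d₁ = 1/p₁ = 1/0.03819″ = 26.185 pc; d₂ = 1/p₂ = 1/0.01887″ = 52.994 pc.
M₁ = m₁ − 5 log₁₀ d₁ + 5 = 7.50 − 7.0903 + 5 = 5.4097.
M₂ = 7.87 − 8.6211 + 5 = 4.2489.
L₁/L₂ = 10^(0.4(M₂ − M₁)) = 10^(0.4 × (-1.1608)) = 10^(-0.46432) = 0.3433.

L₁/L₂ = 0.3433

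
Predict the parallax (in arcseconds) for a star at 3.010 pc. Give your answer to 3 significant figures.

0.332 arcsec

p = 1/d = 1/3.01 = 0.33223 arcsec.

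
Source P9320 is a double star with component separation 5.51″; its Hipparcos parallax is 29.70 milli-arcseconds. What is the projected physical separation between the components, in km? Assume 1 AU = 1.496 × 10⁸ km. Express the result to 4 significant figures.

d = 1/p = 1/0.02970″ = 33.67 pc.
At distance d (pc), an angle of θ arcsec spans θ·d AU: s = 5.51 × 33.67 = 185.52 AU.
= 185.52 × 1.496 × 10⁸ km = 2.7754 × 10^10 km.

2.775 × 10^10 km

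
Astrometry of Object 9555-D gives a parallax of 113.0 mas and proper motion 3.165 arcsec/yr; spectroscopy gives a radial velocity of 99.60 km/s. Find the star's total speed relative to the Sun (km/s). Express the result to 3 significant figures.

d = 1/p = 1/0.1130″ = 8.8496 pc.
v_t = 4.740 μ d = 4.740 × 3.165 × 8.8496 = 132.76 km/s.
v = √(v_r² + v_t²) = √(99.60² + 132.76²) = √27545.4 = 165.97 km/s.

166 km/s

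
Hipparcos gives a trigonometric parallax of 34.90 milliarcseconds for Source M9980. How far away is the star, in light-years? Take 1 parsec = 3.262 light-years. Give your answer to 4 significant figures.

p = 34.90 milliarcseconds = 0.03490 arcsec.
d = 1/p = 1/0.03490 = 28.653 pc.
In light-years: 28.653 × 3.262 = 93.466 ly.

93.47 light years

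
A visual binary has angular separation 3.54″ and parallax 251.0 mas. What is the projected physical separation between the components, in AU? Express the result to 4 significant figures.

d = 1/p = 1/0.2510″ = 3.9841 pc.
At distance d (pc), an angle of θ arcsec spans θ·d AU: s = 3.54 × 3.9841 = 14.104 AU.

14.10 AU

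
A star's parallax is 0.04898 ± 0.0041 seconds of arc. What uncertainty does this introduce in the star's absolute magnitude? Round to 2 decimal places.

M = m − 5 log₁₀ d + 5 = m + 5 log₁₀ p + 5, so ∂M/∂p = 5/(p ln 10).
σ_M = (5/ln 10) · (σ_p/p) = 2.1715 × 0.0041/0.04898 = 2.1715 × 0.083708 = 0.18177.

σ_M = 0.18 mag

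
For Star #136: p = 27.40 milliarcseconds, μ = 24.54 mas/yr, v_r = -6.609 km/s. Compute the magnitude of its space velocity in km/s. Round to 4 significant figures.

7.855 km/s

d = 1/p = 1/0.02740″ = 36.496 pc.
μ = 24.54 mas/yr = 0.02454 ″/yr.
v_t = 4.740 μ d = 4.740 × 0.02454 × 36.496 = 4.2452 km/s.
v = √(v_r² + v_t²) = √((-6.609)² + 4.2452²) = √61.7006 = 7.855 km/s.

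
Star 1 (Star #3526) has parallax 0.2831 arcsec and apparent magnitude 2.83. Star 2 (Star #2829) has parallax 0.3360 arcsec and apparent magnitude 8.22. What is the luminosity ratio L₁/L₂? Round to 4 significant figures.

d₁ = 1/p₁ = 1/0.2831″ = 3.5323 pc; d₂ = 1/p₂ = 1/0.3360″ = 2.9762 pc.
M₁ = m₁ − 5 log₁₀ d₁ + 5 = 2.83 − 2.7403 + 5 = 5.0897.
M₂ = 8.22 − 2.3683 + 5 = 10.8517.
L₁/L₂ = 10^(0.4(M₂ − M₁)) = 10^(0.4 × 5.7620) = 10^2.30480 = 201.74.

L₁/L₂ = 201.7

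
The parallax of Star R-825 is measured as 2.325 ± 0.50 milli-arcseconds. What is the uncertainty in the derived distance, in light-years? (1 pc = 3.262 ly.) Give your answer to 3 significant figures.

d = 1/p, so σ_d = σ_p / p².
σ_d = 0.000500 / (0.002325)² = 0.000500 / 0.0000054056 = 92.497 pc = 92.497 × 3.262 ly = 301.73 ly.

302 ly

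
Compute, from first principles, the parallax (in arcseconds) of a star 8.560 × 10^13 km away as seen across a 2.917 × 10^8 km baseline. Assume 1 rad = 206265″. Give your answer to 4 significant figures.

θ ≈ B/d = (2.917 × 10^8) / (8.560 × 10^13) = 3.4077 × 10^-6 rad.
In arcseconds: 3.4077 × 10^-6 × 206265 = 0.70289″.

0.7029 arcsec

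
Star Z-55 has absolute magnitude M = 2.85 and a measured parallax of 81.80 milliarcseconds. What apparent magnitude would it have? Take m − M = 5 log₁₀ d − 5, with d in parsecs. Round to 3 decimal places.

m = 3.286

d = 1/p = 1/0.08180″ = 12.225 pc.
m − M = 5 log₁₀ d − 5 = 5 log₁₀(12.225) − 5 = 5.4362 − 5 = 0.4362.
m = M + (m − M) = 2.85 + 0.4362 = 3.286.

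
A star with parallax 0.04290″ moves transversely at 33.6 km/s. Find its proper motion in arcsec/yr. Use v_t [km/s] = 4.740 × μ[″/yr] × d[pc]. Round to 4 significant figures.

0.3041 arcsec/yr

d = 1/p = 1/0.04290″ = 23.31 pc.
μ = v_t / (4.74 d) = 33.6 / (4.74 × 23.31) = 33.6 / 110.49 = 0.3041 ″/yr.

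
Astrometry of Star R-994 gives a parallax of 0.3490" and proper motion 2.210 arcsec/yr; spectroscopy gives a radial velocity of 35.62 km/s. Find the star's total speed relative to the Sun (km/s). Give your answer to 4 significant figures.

46.58 km/s

d = 1/p = 1/0.3490″ = 2.8653 pc.
v_t = 4.740 μ d = 4.740 × 2.210 × 2.8653 = 30.015 km/s.
v = √(v_r² + v_t²) = √(35.62² + 30.015²) = √2169.68 = 46.58 km/s.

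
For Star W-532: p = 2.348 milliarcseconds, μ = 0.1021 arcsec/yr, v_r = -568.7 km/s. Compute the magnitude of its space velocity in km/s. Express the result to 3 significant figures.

d = 1/p = 1/0.002348″ = 425.89 pc.
v_t = 4.740 μ d = 4.740 × 0.1021 × 425.89 = 206.11 km/s.
v = √(v_r² + v_t²) = √((-568.7)² + 206.11²) = √365901 = 604.9 km/s.

605 km/s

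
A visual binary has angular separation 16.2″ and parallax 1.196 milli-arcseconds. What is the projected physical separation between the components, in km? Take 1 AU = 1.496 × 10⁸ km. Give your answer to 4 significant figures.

2.026 × 10^12 km

d = 1/p = 1/0.001196″ = 836.12 pc.
At distance d (pc), an angle of θ arcsec spans θ·d AU: s = 16.2 × 836.12 = 13545 AU.
= 13545 × 1.496 × 10⁸ km = 2.0263 × 10^12 km.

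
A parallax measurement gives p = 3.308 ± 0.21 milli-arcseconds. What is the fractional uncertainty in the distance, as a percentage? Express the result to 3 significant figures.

6.35%

For d = 1/p, |σ_d/d| = |σ_p/p|.
σ_p/p = 0.21 / 3.308 = 0.063482 = 6.3482%.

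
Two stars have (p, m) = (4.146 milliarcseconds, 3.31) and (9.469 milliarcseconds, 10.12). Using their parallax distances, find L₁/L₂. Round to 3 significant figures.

d₁ = 1/p₁ = 1/0.004146″ = 241.2 pc; d₂ = 1/p₂ = 1/0.009469″ = 105.61 pc.
M₁ = m₁ − 5 log₁₀ d₁ + 5 = 3.31 − 11.9119 + 5 = -3.6019.
M₂ = 10.12 − 10.1185 + 5 = 5.0015.
L₁/L₂ = 10^(0.4(M₂ − M₁)) = 10^(0.4 × 8.6034) = 10^3.44136 = 2762.9.

L₁/L₂ = 2760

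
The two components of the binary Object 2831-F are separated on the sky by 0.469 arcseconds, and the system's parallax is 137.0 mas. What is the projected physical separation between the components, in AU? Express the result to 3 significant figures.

d = 1/p = 1/0.1370″ = 7.2993 pc.
At distance d (pc), an angle of θ arcsec spans θ·d AU: s = 0.469 × 7.2993 = 3.4234 AU.

3.42 AU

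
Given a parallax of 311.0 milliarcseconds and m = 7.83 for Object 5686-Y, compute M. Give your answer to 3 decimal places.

d = 1/p = 1/0.3110″ = 3.2154 pc.
m − M = 5 log₁₀(3.2154) − 5 = 2.5362 − 5 = -2.4638.
M = m − (m − M) = 7.83 − (-2.4638) = 10.294.

M = 10.294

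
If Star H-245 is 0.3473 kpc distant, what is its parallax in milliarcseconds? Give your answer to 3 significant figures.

2.88 mas

d = 0.3473 kpc = 347.3 pc.
p = 1/d = 1/347.3 = 0.0028794 arcsec.
= 0.0028794 × 1000 = 2.8794 mas.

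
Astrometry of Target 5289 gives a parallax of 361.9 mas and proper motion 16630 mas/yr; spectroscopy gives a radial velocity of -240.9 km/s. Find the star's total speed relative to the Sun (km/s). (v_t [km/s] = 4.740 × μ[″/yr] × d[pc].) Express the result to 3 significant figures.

325 km/s

d = 1/p = 1/0.3619″ = 2.7632 pc.
μ = 16630 mas/yr = 16.63 ″/yr.
v_t = 4.740 μ d = 4.740 × 16.63 × 2.7632 = 217.81 km/s.
v = √(v_r² + v_t²) = √((-240.9)² + 217.81²) = √105474 = 324.77 km/s.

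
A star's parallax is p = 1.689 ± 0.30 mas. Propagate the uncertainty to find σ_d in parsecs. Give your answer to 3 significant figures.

d = 1/p, so σ_d = σ_p / p².
σ_d = 0.000300 / (0.001689)² = 0.000300 / 0.0000028527 = 105.16 pc.

105 pc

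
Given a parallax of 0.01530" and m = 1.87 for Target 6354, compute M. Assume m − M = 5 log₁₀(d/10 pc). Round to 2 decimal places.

d = 1/p = 1/0.01530″ = 65.359 pc.
m − M = 5 log₁₀(65.359) − 5 = 9.0765 − 5 = 4.0765.
M = m − (m − M) = 1.87 − 4.0765 = -2.21.

M = -2.21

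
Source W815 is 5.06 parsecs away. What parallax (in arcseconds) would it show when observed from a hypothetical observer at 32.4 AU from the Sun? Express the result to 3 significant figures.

6.40 arcsec

p (arcsec) = B (AU) / d (pc).
p = 32.4 / 5.06 = 6.4032 arcsec.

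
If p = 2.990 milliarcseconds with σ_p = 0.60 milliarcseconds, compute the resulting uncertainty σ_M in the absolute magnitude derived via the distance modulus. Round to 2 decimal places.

σ_M = 0.44 mag

M = m − 5 log₁₀ d + 5 = m + 5 log₁₀ p + 5, so ∂M/∂p = 5/(p ln 10).
σ_M = (5/ln 10) · (σ_p/p) = 2.1715 × 0.60/2.990 = 2.1715 × 0.20067 = 0.43575.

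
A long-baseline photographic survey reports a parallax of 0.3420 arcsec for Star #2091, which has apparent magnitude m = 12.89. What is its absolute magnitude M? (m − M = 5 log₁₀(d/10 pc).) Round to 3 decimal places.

d = 1/p = 1/0.3420″ = 2.924 pc.
m − M = 5 log₁₀(2.924) − 5 = 2.3299 − 5 = -2.6701.
M = m − (m − M) = 12.89 − (-2.6701) = 15.560.

M = 15.560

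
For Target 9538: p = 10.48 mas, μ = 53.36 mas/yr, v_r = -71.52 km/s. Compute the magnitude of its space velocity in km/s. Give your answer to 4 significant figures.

75.48 km/s

d = 1/p = 1/0.01048″ = 95.42 pc.
μ = 53.36 mas/yr = 0.05336 ″/yr.
v_t = 4.740 μ d = 4.740 × 0.05336 × 95.42 = 24.134 km/s.
v = √(v_r² + v_t²) = √((-71.52)² + 24.134²) = √5697.56 = 75.482 km/s.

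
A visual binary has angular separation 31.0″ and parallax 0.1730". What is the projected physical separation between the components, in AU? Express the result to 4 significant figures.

d = 1/p = 1/0.1730″ = 5.7803 pc.
At distance d (pc), an angle of θ arcsec spans θ·d AU: s = 31.0 × 5.7803 = 179.19 AU.

179.2 AU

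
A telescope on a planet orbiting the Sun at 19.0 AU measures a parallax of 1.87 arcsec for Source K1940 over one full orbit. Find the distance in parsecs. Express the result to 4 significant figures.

With baseline B (in AU) and parallax p (in arcsec), d = B/p parsecs.
d = 19.0 / 1.87 = 10.16 pc.

10.16 pc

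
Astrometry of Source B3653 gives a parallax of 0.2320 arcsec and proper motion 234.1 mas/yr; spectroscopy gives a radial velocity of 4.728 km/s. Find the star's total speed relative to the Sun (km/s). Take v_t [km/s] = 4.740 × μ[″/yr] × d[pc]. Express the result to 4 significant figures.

6.725 km/s

d = 1/p = 1/0.2320″ = 4.3103 pc.
μ = 234.1 mas/yr = 0.2341 ″/yr.
v_t = 4.740 μ d = 4.740 × 0.2341 × 4.3103 = 4.7829 km/s.
v = √(v_r² + v_t²) = √(4.728² + 4.7829²) = √45.2301 = 6.7253 km/s.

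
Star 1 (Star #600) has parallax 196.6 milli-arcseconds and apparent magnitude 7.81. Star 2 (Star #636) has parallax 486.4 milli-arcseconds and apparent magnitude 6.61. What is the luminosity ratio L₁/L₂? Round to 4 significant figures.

L₁/L₂ = 2.027

d₁ = 1/p₁ = 1/0.1966″ = 5.0865 pc; d₂ = 1/p₂ = 1/0.4864″ = 2.0559 pc.
M₁ = m₁ − 5 log₁₀ d₁ + 5 = 7.81 − 3.5321 + 5 = 9.2779.
M₂ = 6.61 − 1.5650 + 5 = 10.0450.
L₁/L₂ = 10^(0.4(M₂ − M₁)) = 10^(0.4 × 0.7671) = 10^0.30684 = 2.0269.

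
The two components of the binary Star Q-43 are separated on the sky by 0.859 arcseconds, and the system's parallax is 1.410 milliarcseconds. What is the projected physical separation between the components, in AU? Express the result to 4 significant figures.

d = 1/p = 1/0.001410″ = 709.22 pc.
At distance d (pc), an angle of θ arcsec spans θ·d AU: s = 0.859 × 709.22 = 609.22 AU.

609.2 AU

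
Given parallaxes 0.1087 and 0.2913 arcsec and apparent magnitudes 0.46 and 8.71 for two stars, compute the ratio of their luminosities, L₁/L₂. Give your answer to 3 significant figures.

L₁/L₂ = 14300

d₁ = 1/p₁ = 1/0.1087″ = 9.1996 pc; d₂ = 1/p₂ = 1/0.2913″ = 3.4329 pc.
M₁ = m₁ − 5 log₁₀ d₁ + 5 = 0.46 − 4.8188 + 5 = 0.6412.
M₂ = 8.71 − 2.6783 + 5 = 11.0317.
L₁/L₂ = 10^(0.4(M₂ − M₁)) = 10^(0.4 × 10.3905) = 10^4.15620 = 14328.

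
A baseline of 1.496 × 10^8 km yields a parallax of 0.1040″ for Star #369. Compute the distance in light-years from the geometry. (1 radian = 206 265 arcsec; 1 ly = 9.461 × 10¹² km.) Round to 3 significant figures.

31.4 ly

θ = 0.1040″ = 0.1040/206265 = 5.0421 × 10^-7 rad.
d = B/θ = (1.496 × 10^8) / (5.0421 × 10^-7) = 2.9670 × 10^14 km = (2.9670 × 10^14) / (9.461 × 10^12) ly = 31.36 ly.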